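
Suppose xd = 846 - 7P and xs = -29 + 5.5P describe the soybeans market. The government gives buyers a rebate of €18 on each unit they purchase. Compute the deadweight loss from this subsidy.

Deadweight loss = €498.96

Pre-subsidy: 846 - 7P = -29 + 5.5P gives P* = 70, x* = 356.
With the rebate, buyers effectively pay Pb = Ps − 18, where Ps is the price sellers receive.
Demand in terms of Ps becomes xd = 846 − 7(Ps − 18) = 972 - 7Ps. Setting this equal to supply: 972 - 7Ps = -29 + 5.5Ps, so Ps = 80.08.
Buyers pay Pb = 80.08 − 18 = 62.08; x' = -29 + 5.5·80.08 = 411.44.
The subsidy expands output by 411.44 − 356 = 55.44 past the efficient level; on those units the gap between marginal cost and willingness to pay runs from 0 up to 18.
DWL = ½ × 18 × 55.44 = 498.96.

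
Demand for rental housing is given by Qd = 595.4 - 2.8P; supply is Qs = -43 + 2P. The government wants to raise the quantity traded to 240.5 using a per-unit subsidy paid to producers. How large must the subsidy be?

At Q = 240.5, invert demand for the buyer price: Pb = (595.4 − 240.5)/2.8 = 126.75; invert supply for the seller price: Ps = (240.5 − (-43))/2 = 141.75.
The subsidy must fill the gap: s = Ps − Pb = 141.75 − 126.75 = 15.

Required subsidy s = 15 per unit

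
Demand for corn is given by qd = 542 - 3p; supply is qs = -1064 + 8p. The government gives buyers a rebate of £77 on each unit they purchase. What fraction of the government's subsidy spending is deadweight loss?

Pre-subsidy: 542 - 3p = -1064 + 8p gives p* = 146, q* = 104.
With the rebate, buyers effectively pay pb = ps − 77, where ps is the price sellers receive.
Demand in terms of ps becomes qd = 542 − 3(ps − 77) = 773 - 3ps. Setting this equal to supply: 773 - 3ps = -1064 + 8ps, so ps = 167.
Buyers pay pb = 167 − 77 = 90; q' = -1064 + 8·167 = 272.
ΔCS = ½(104 + 272)(146 − 90) = 10528; ΔPS = ½(104 + 272)(167 − 146) = 3948.
Government spending = 77 × 272 = 20944.
DWL = ½ × 77 × (272 − 104) = 6468; fraction = 6468 / 20944 = 21/68.

DWL / government spending = 21/68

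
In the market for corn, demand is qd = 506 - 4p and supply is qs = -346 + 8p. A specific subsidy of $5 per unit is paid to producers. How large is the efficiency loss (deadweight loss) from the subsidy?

Deadweight loss = 100/3

Pre-subsidy: 506 - 4p = -346 + 8p gives p* = 71, q* = 222.
With the subsidy, sellers receive ps = pb + 5 for each unit, where pb is the price buyers pay.
Supply in terms of pb becomes qs = -346 + 8(pb + 5) = -306 + 8pb. Setting this equal to demand: 506 - 4pb = -306 + 8pb, so pb = 203/3.
Sellers receive ps = 203/3 + 5 = 218/3; q' = 506 − 4·(203/3) = 706/3.
The subsidy expands output by 706/3 − 222 = 40/3 past the efficient level; on those units the gap between marginal cost and willingness to pay runs from 0 up to 5.
DWL = ½ × 5 × 40/3 = 100/3.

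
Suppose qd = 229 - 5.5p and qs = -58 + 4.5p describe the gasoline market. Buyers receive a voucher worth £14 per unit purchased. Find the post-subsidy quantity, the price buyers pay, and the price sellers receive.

q' = 105.8; buyers pay £22.4; sellers receive £36.4

Pre-subsidy: 229 - 5.5p = -58 + 4.5p gives p* = 28.7, q* = 71.15.
With the rebate, buyers effectively pay pb = ps − 14, where ps is the price sellers receive.
Demand in terms of ps becomes qd = 229 − 5.5(ps − 14) = 306 - 5.5ps. Setting this equal to supply: 306 - 5.5ps = -58 + 4.5ps, so ps = 36.4.
Buyers pay pb = 36.4 − 14 = 22.4; q' = -58 + 4.5·36.4 = 105.8.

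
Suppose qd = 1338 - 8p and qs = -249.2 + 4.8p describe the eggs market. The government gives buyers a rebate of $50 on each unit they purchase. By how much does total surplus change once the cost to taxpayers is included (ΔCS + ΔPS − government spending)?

Net change in total surplus = -$3750

Pre-subsidy: 1338 - 8p = -249.2 + 4.8p gives p* = 124, q* = 346.
With the rebate, buyers effectively pay pb = ps − 50, where ps is the price sellers receive.
Demand in terms of ps becomes qd = 1338 − 8(ps − 50) = 1738 - 8ps. Setting this equal to supply: 1738 - 8ps = -249.2 + 4.8ps, so ps = 155.25.
Buyers pay pb = 155.25 − 50 = 105.25; q' = -249.2 + 4.8·155.25 = 496.
ΔCS = ½(346 + 496)(124 − 105.25) = 7893.75; ΔPS = ½(346 + 496)(155.25 − 124) = 13156.25.
Government spending = 50 × 496 = 24800.
Net change = 7893.75 + 13156.25 − 24800 = -3750. The loss equals the DWL triangle ½·50·150.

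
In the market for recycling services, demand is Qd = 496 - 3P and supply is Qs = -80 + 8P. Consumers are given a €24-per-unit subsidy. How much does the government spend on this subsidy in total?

Government cost = 103296/11

Pre-subsidy: 496 - 3P = -80 + 8P gives P* = 576/11, Q* = 3728/11.
With the rebate, buyers effectively pay Pb = Ps − 24, where Ps is the price sellers receive.
Demand in terms of Ps becomes Qd = 496 − 3(Ps − 24) = 568 - 3Ps. Setting this equal to supply: 568 - 3Ps = -80 + 8Ps, so Ps = 648/11.
Buyers pay Pb = 648/11 − 24 = 384/11; Q' = -80 + 8·(648/11) = 4304/11.
Government outlay = subsidy × quantity = 24 × 4304/11 = 103296/11.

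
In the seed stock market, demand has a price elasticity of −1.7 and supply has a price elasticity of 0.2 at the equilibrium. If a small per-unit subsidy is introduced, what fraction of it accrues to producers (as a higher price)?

Producer share = 17/19

For a small subsidy around the equilibrium, the benefit split depends on the relative slopes, which at a point are proportional to the elasticities.
Buyer share = εs/(εs + |εd|) = 0.2/(0.2 + 1.7) = 2/19; seller share = |εd|/(εs + |εd|) = 17/19.
So producers capture 17/19 of the subsidy.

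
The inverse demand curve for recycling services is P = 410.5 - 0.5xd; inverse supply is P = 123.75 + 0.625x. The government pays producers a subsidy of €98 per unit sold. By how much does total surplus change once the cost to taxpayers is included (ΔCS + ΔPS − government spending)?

Net change in total surplus = -38416/9

Pre-subsidy: 410.5 - 0.5x = 123.75 + 0.625x gives x* = 2294/9 and P* = 5095/18.
With the subsidy, sellers receive Ps = Pb + 98 for each unit, where Pb is the price buyers pay.
On the curves, Pb = 410.5 - 0.5x and Ps = 123.75 + 0.625x; the wedge Ps − Pb = 98 gives 123.75 + 0.625x − (410.5 - 0.5x) = 98, so x' = 342.
Then Pb = 410.5 − 0.5·342 = 239.5 and Ps = 123.75 + 0.625·342 = 337.5.
ΔCS = ½(2294/9 + 342)(5095/18 − 239.5) = 1052912/81; ΔPS = ½(2294/9 + 342)(337.5 − 5095/18) = 1316140/81.
Government spending = 98 × 342 = 33516.
Net change = 1052912/81 + 1316140/81 − 33516 = -38416/9. The loss equals the DWL triangle ½·98·784/9.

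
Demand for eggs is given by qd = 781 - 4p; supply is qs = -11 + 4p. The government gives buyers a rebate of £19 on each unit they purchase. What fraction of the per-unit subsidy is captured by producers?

Producer share = 0.5

Pre-subsidy: 781 - 4p = -11 + 4p gives p* = 99, q* = 385.
With the rebate, buyers effectively pay pb = ps − 19, where ps is the price sellers receive.
Demand in terms of ps becomes qd = 781 − 4(ps − 19) = 857 - 4ps. Setting this equal to supply: 857 - 4ps = -11 + 4ps, so ps = 108.5.
Buyers pay pb = 108.5 − 19 = 89.5; q' = -11 + 4·108.5 = 423.
Buyers' price falls by p* − pb = 99 − 89.5 = 9.5; sellers' price rises by ps − p* = 108.5 − 99 = 9.5.
So producers capture 9.5/19 = 0.5 of each unit of subsidy.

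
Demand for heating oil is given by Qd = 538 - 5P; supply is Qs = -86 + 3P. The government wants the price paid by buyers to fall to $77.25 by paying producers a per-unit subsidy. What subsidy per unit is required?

Required subsidy s = $2 per unit

At a buyer price of 77.25, quantity demanded is 538 − 5·77.25 = 151.75.
Sellers supply 151.75 only when they receive Ps with -86 + 3·Ps = 151.75, i.e. Ps = 79.25.
s = Ps − Pb = 79.25 − 77.25 = 2.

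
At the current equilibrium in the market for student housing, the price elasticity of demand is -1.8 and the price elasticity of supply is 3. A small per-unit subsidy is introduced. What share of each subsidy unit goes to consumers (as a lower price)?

For a small subsidy around the equilibrium, the benefit split depends on the relative slopes, which at a point are proportional to the elasticities.
Buyer share = εs/(εs + |εd|) = 3/(3 + 1.8) = 0.625; seller share = |εd|/(εs + |εd|) = 0.375.

Consumer share = 0.625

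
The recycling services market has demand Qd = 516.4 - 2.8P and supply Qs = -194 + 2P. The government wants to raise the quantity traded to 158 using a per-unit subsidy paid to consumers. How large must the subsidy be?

Required subsidy s = 48 per unit

At Q = 158, invert demand for the buyer price: Pb = (516.4 − 158)/2.8 = 128; invert supply for the seller price: Ps = (158 − (-194))/2 = 176.
The subsidy must fill the gap: s = Ps − Pb = 176 − 128 = 48.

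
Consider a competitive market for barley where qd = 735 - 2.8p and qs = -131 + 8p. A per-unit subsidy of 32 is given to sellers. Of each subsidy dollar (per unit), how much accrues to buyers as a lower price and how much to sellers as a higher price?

Buyers gain 640/27 per unit; sellers gain 224/27 per unit

Pre-subsidy: 735 - 2.8p = -131 + 8p gives p* = 2165/27, q* = 13783/27.
With the subsidy, sellers receive ps = pb + 32 for each unit, where pb is the price buyers pay.
Supply in terms of pb becomes qs = -131 + 8(pb + 32) = 125 + 8pb. Setting this equal to demand: 735 - 2.8pb = 125 + 8pb, so pb = 1525/27.
Sellers receive ps = 1525/27 + 32 = 2389/27; q' = 735 − 2.8·(1525/27) = 15575/27.
Buyers' price falls by p* − pb = 2165/27 − 1525/27 = 640/27; sellers' price rises by ps − p* = 2389/27 − 2165/27 = 224/27.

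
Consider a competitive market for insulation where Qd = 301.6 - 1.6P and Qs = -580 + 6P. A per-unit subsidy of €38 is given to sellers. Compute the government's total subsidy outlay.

Government cost = €6232

Pre-subsidy: 301.6 - 1.6P = -580 + 6P gives P* = 116, Q* = 116.
With the subsidy, sellers receive Ps = Pb + 38 for each unit, where Pb is the price buyers pay.
Supply in terms of Pb becomes Qs = -580 + 6(Pb + 38) = -352 + 6Pb. Setting this equal to demand: 301.6 - 1.6Pb = -352 + 6Pb, so Pb = 86.
Sellers receive Ps = 86 + 38 = 124; Q' = 301.6 − 1.6·86 = 164.
Government outlay = subsidy × quantity = 38 × 164 = 6232.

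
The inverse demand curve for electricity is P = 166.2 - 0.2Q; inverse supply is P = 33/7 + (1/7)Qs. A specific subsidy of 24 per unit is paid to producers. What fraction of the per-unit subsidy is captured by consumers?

Consumer share = 7/12

Pre-subsidy: 166.2 - 0.2Q = 33/7 + (1/7)Q gives Q* = 471 and P* = 72.
With the subsidy, sellers receive Ps = Pb + 24 for each unit, where Pb is the price buyers pay.
On the curves, Pb = 166.2 - 0.2Q and Ps = 33/7 + (1/7)Q; the wedge Ps − Pb = 24 gives 33/7 + (1/7)Q − (166.2 - 0.2Q) = 24, so Q' = 541.
Then Pb = 166.2 − 0.2·541 = 58 and Ps = 33/7 + (1/7)·541 = 82.
Buyers' price falls by P* − Pb = 72 − 58 = 14; sellers' price rises by Ps − P* = 82 − 72 = 10.
So consumers capture 14/24 = 7/12 of each unit of subsidy.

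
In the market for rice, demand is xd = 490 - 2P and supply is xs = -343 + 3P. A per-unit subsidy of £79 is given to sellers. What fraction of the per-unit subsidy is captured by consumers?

Pre-subsidy: 490 - 2P = -343 + 3P gives P* = 166.6, x* = 156.8.
With the subsidy, sellers receive Ps = Pb + 79 for each unit, where Pb is the price buyers pay.
Supply in terms of Pb becomes xs = -343 + 3(Pb + 79) = -106 + 3Pb. Setting this equal to demand: 490 - 2Pb = -106 + 3Pb, so Pb = 119.2.
Sellers receive Ps = 119.2 + 79 = 198.2; x' = 490 − 2·119.2 = 251.6.
Buyers' price falls by P* − Pb = 166.6 − 119.2 = 47.4; sellers' price rises by Ps − P* = 198.2 − 166.6 = 31.6.
So consumers capture 47.4/79 = 0.6 of each unit of subsidy.

Consumer share = 0.6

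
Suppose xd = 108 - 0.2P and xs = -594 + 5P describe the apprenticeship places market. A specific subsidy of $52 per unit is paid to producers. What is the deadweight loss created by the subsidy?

Pre-subsidy: 108 - 0.2P = -594 + 5P gives P* = 135, x* = 81.
With the subsidy, sellers receive Ps = Pb + 52 for each unit, where Pb is the price buyers pay.
Supply in terms of Pb becomes xs = -594 + 5(Pb + 52) = -334 + 5Pb. Setting this equal to demand: 108 - 0.2Pb = -334 + 5Pb, so Pb = 85.
Sellers receive Ps = 85 + 52 = 137; x' = 108 − 0.2·85 = 91.
The subsidy expands output by 91 − 81 = 10 past the efficient level; on those units the gap between marginal cost and willingness to pay runs from 0 up to 52.
DWL = ½ × 52 × 10 = 260.

Deadweight loss = $260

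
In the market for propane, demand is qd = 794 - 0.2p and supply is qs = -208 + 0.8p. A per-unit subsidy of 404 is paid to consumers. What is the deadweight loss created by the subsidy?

Deadweight loss = 13057.28

Pre-subsidy: 794 - 0.2p = -208 + 0.8p gives p* = 1002, q* = 593.6.
With the rebate, buyers effectively pay pb = ps − 404, where ps is the price sellers receive.
Demand in terms of ps becomes qd = 794 − 0.2(ps − 404) = 874.8 - 0.2ps. Setting this equal to supply: 874.8 - 0.2ps = -208 + 0.8ps, so ps = 1082.8.
Buyers pay pb = 1082.8 − 404 = 678.8; q' = -208 + 0.8·1082.8 = 658.24.
The subsidy expands output by 658.24 − 593.6 = 64.64 past the efficient level; on those units the gap between marginal cost and willingness to pay runs from 0 up to 404.
DWL = ½ × 404 × 64.64 = 13057.28.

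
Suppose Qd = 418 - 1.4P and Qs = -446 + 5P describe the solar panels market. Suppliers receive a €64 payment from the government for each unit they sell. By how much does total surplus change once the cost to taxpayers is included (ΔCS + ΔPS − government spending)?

Pre-subsidy: 418 - 1.4P = -446 + 5P gives P* = 135, Q* = 229.
With the subsidy, sellers receive Ps = Pb + 64 for each unit, where Pb is the price buyers pay.
Supply in terms of Pb becomes Qs = -446 + 5(Pb + 64) = -126 + 5Pb. Setting this equal to demand: 418 - 1.4Pb = -126 + 5Pb, so Pb = 85.
Sellers receive Ps = 85 + 64 = 149; Q' = 418 − 1.4·85 = 299.
ΔCS = ½(229 + 299)(135 − 85) = 13200; ΔPS = ½(229 + 299)(149 − 135) = 3696.
Government spending = 64 × 299 = 19136.
Net change = 13200 + 3696 − 19136 = -2240. The loss equals the DWL triangle ½·64·70.

Net change in total surplus = -€2240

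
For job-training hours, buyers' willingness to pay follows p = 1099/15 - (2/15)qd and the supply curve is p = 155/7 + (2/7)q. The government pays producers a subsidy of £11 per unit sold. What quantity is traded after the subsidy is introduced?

Pre-subsidy: 1099/15 - (2/15)q = 155/7 + (2/7)q gives q* = 122 and p* = 57.
With the subsidy, sellers receive ps = pb + 11 for each unit, where pb is the price buyers pay.
On the curves, pb = 1099/15 - (2/15)q and ps = 155/7 + (2/7)q; the wedge ps − pb = 11 gives 155/7 + (2/7)q − (1099/15 - (2/15)q) = 11, so q' = 148.25.
Then pb = 1099/15 − (2/15)·148.25 = 53.5 and ps = 155/7 + (2/7)·148.25 = 64.5.

q' = 148.25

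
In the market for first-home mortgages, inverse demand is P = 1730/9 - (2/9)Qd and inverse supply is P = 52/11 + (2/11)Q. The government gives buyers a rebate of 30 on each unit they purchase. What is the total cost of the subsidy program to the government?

Government cost = 16149

Pre-subsidy: 1730/9 - (2/9)Q = 52/11 + (2/11)Q gives Q* = 464.05 and P* = 89.1.
With the rebate, buyers effectively pay Pb = Ps − 30, where Ps is the price sellers receive.
On the curves, Pb = 1730/9 - (2/9)Q and Ps = 52/11 + (2/11)Q; the wedge Ps − Pb = 30 gives 52/11 + (2/11)Q − (1730/9 - (2/9)Q) = 30, so Q' = 538.3.
Then Pb = 1730/9 − (2/9)·538.3 = 72.6 and Ps = 52/11 + (2/11)·538.3 = 102.6.
Government outlay = subsidy × quantity = 30 × 538.3 = 16149.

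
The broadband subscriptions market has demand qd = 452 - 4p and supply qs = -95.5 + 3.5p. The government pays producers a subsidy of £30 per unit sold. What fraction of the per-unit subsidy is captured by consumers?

Consumer share = 7/15

Pre-subsidy: 452 - 4p = -95.5 + 3.5p gives p* = 73, q* = 160.
With the subsidy, sellers receive ps = pb + 30 for each unit, where pb is the price buyers pay.
Supply in terms of pb becomes qs = -95.5 + 3.5(pb + 30) = 9.5 + 3.5pb. Setting this equal to demand: 452 - 4pb = 9.5 + 3.5pb, so pb = 59.
Sellers receive ps = 59 + 30 = 89; q' = 452 − 4·59 = 216.
Buyers' price falls by p* − pb = 73 − 59 = 14; sellers' price rises by ps − p* = 89 − 73 = 16.
So consumers capture 14/30 = 7/15 of each unit of subsidy.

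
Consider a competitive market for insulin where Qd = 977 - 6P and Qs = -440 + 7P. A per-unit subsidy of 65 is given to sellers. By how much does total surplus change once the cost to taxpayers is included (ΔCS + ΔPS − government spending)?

Net change in total surplus = -6825

Pre-subsidy: 977 - 6P = -440 + 7P gives P* = 109, Q* = 323.
With the subsidy, sellers receive Ps = Pb + 65 for each unit, where Pb is the price buyers pay.
Supply in terms of Pb becomes Qs = -440 + 7(Pb + 65) = 15 + 7Pb. Setting this equal to demand: 977 - 6Pb = 15 + 7Pb, so Pb = 74.
Sellers receive Ps = 74 + 65 = 139; Q' = 977 − 6·74 = 533.
ΔCS = ½(323 + 533)(109 − 74) = 14980; ΔPS = ½(323 + 533)(139 − 109) = 12840.
Government spending = 65 × 533 = 34645.
Net change = 14980 + 12840 − 34645 = -6825. The loss equals the DWL triangle ½·65·210.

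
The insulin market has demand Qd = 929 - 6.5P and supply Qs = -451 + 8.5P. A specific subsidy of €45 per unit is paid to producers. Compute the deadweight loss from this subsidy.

Deadweight loss = €3729.375

Pre-subsidy: 929 - 6.5P = -451 + 8.5P gives P* = 92, Q* = 331.
With the subsidy, sellers receive Ps = Pb + 45 for each unit, where Pb is the price buyers pay.
Supply in terms of Pb becomes Qs = -451 + 8.5(Pb + 45) = -68.5 + 8.5Pb. Setting this equal to demand: 929 - 6.5Pb = -68.5 + 8.5Pb, so Pb = 66.5.
Sellers receive Ps = 66.5 + 45 = 111.5; Q' = 929 − 6.5·66.5 = 496.75.
The subsidy expands output by 496.75 − 331 = 165.75 past the efficient level; on those units the gap between marginal cost and willingness to pay runs from 0 up to 45.
DWL = ½ × 45 × 165.75 = 3729.375.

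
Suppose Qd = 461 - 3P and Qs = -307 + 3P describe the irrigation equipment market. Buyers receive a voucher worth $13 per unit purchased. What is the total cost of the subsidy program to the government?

Government cost = $1254.5

Pre-subsidy: 461 - 3P = -307 + 3P gives P* = 128, Q* = 77.
With the rebate, buyers effectively pay Pb = Ps − 13, where Ps is the price sellers receive.
Demand in terms of Ps becomes Qd = 461 − 3(Ps − 13) = 500 - 3Ps. Setting this equal to supply: 500 - 3Ps = -307 + 3Ps, so Ps = 134.5.
Buyers pay Pb = 134.5 − 13 = 121.5; Q' = -307 + 3·134.5 = 96.5.
Government outlay = subsidy × quantity = 13 × 96.5 = 1254.5.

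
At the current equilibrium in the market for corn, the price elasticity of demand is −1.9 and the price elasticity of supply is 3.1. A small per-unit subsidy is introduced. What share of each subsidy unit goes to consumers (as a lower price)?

Consumer share = 0.62

For a small subsidy around the equilibrium, the benefit split depends on the relative slopes, which at a point are proportional to the elasticities.
Buyer share = εs/(εs + |εd|) = 3.1/(3.1 + 1.9) = 0.62; seller share = |εd|/(εs + |εd|) = 0.38.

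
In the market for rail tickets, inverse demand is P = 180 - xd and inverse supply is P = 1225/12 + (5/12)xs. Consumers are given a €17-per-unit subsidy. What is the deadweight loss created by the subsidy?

Pre-subsidy: 180 - x = 1225/12 + (5/12)x gives x* = 55 and P* = 125.
With the rebate, buyers effectively pay Pb = Ps − 17, where Ps is the price sellers receive.
On the curves, Pb = 180 - x and Ps = 1225/12 + (5/12)x; the wedge Ps − Pb = 17 gives 1225/12 + (5/12)x − (180 - x) = 17, so x' = 67.
Then Pb = 180 − 1·67 = 113 and Ps = 1225/12 + (5/12)·67 = 130.
The subsidy expands output by 67 − 55 = 12 past the efficient level; on those units the gap between marginal cost and willingness to pay runs from 0 up to 17.
DWL = ½ × 17 × 12 = 102.

Deadweight loss = €102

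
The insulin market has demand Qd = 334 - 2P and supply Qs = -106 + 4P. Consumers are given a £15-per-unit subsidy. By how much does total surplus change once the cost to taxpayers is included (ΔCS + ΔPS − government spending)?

Net change in total surplus = -£150

Pre-subsidy: 334 - 2P = -106 + 4P gives P* = 220/3, Q* = 562/3.
With the rebate, buyers effectively pay Pb = Ps − 15, where Ps is the price sellers receive.
Demand in terms of Ps becomes Qd = 334 − 2(Ps − 15) = 364 - 2Ps. Setting this equal to supply: 364 - 2Ps = -106 + 4Ps, so Ps = 235/3.
Buyers pay Pb = 235/3 − 15 = 190/3; Q' = -106 + 4·(235/3) = 622/3.
ΔCS = ½(562/3 + 622/3)(220/3 − 190/3) = 5920/3; ΔPS = ½(562/3 + 622/3)(235/3 − 220/3) = 2960/3.
Government spending = 15 × 622/3 = 3110.
Net change = 5920/3 + 2960/3 − 3110 = -150. The loss equals the DWL triangle ½·15·20.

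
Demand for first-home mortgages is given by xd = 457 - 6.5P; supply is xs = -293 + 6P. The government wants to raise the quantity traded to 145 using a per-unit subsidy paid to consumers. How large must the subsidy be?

Required subsidy s = 25 per unit

At x = 145, invert demand for the buyer price: Pb = (457 − 145)/6.5 = 48; invert supply for the seller price: Ps = (145 − (-293))/6 = 73.
The subsidy must fill the gap: s = Ps − Pb = 73 − 48 = 25.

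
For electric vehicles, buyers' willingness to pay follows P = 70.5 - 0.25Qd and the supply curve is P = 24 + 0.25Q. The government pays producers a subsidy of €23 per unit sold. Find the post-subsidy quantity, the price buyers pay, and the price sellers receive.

Q' = 139; buyers pay €35.75; sellers receive €58.75

Pre-subsidy: 70.5 - 0.25Q = 24 + 0.25Q gives Q* = 93 and P* = 47.25.
With the subsidy, sellers receive Ps = Pb + 23 for each unit, where Pb is the price buyers pay.
On the curves, Pb = 70.5 - 0.25Q and Ps = 24 + 0.25Q; the wedge Ps − Pb = 23 gives 24 + 0.25Q − (70.5 - 0.25Q) = 23, so Q' = 139.
Then Pb = 70.5 − 0.25·139 = 35.75 and Ps = 24 + 0.25·139 = 58.75.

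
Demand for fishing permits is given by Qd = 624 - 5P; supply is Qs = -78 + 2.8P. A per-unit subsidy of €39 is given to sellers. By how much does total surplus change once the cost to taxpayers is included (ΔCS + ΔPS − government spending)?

Pre-subsidy: 624 - 5P = -78 + 2.8P gives P* = 90, Q* = 174.
With the subsidy, sellers receive Ps = Pb + 39 for each unit, where Pb is the price buyers pay.
Supply in terms of Pb becomes Qs = -78 + 2.8(Pb + 39) = 31.2 + 2.8Pb. Setting this equal to demand: 624 - 5Pb = 31.2 + 2.8Pb, so Pb = 76.
Sellers receive Ps = 76 + 39 = 115; Q' = 624 − 5·76 = 244.
ΔCS = ½(174 + 244)(90 − 76) = 2926; ΔPS = ½(174 + 244)(115 − 90) = 5225.
Government spending = 39 × 244 = 9516.
Net change = 2926 + 5225 − 9516 = -1365. The loss equals the DWL triangle ½·39·70.

Net change in total surplus = -€1365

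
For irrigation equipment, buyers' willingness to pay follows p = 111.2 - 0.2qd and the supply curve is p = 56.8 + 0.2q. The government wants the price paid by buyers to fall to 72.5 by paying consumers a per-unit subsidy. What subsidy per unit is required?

At a buyer price of 72.5, quantity demanded is 556 − 5·72.5 = 193.5.
Sellers supply 193.5 only when they receive ps = 56.8 + 0.2·193.5 = 95.5.
s = ps − pb = 95.5 − 72.5 = 23.

Required subsidy s = 23 per unit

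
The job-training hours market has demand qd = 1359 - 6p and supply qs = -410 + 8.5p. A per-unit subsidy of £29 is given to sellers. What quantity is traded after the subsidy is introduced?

q' = 729

Pre-subsidy: 1359 - 6p = -410 + 8.5p gives p* = 122, q* = 627.
With the subsidy, sellers receive ps = pb + 29 for each unit, where pb is the price buyers pay.
Supply in terms of pb becomes qs = -410 + 8.5(pb + 29) = -163.5 + 8.5pb. Setting this equal to demand: 1359 - 6pb = -163.5 + 8.5pb, so pb = 105.
Sellers receive ps = 105 + 29 = 134; q' = 1359 − 6·105 = 729.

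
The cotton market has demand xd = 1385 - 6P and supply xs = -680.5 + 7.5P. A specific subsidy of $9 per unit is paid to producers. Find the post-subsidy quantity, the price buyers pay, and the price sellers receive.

x' = 497; buyers pay $148; sellers receive $157

Pre-subsidy: 1385 - 6P = -680.5 + 7.5P gives P* = 153, x* = 467.
With the subsidy, sellers receive Ps = Pb + 9 for each unit, where Pb is the price buyers pay.
Supply in terms of Pb becomes xs = -680.5 + 7.5(Pb + 9) = -613 + 7.5Pb. Setting this equal to demand: 1385 - 6Pb = -613 + 7.5Pb, so Pb = 148.
Sellers receive Ps = 148 + 9 = 157; x' = 1385 − 6·148 = 497.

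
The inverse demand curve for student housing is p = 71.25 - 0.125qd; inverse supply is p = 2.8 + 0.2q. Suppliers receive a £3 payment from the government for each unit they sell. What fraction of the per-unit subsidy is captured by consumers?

Pre-subsidy: 71.25 - 0.125q = 2.8 + 0.2q gives q* = 2738/13 and p* = 584/13.
With the subsidy, sellers receive ps = pb + 3 for each unit, where pb is the price buyers pay.
On the curves, pb = 71.25 - 0.125q and ps = 2.8 + 0.2q; the wedge ps − pb = 3 gives 2.8 + 0.2q − (71.25 - 0.125q) = 3, so q' = 2858/13.
Then pb = 71.25 − 0.125·(2858/13) = 569/13 and ps = 2.8 + 0.2·(2858/13) = 608/13.
Buyers' price falls by p* − pb = 584/13 − 569/13 = 15/13; sellers' price rises by ps − p* = 608/13 − 584/13 = 24/13.
So consumers capture (15/13)/3 = 5/13 of each unit of subsidy.

Consumer share = 5/13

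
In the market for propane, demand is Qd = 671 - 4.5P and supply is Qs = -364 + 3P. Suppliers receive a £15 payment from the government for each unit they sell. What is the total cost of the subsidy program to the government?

Pre-subsidy: 671 - 4.5P = -364 + 3P gives P* = 138, Q* = 50.
With the subsidy, sellers receive Ps = Pb + 15 for each unit, where Pb is the price buyers pay.
Supply in terms of Pb becomes Qs = -364 + 3(Pb + 15) = -319 + 3Pb. Setting this equal to demand: 671 - 4.5Pb = -319 + 3Pb, so Pb = 132.
Sellers receive Ps = 132 + 15 = 147; Q' = 671 − 4.5·132 = 77.
Government outlay = subsidy × quantity = 15 × 77 = 1155.

Government cost = £1155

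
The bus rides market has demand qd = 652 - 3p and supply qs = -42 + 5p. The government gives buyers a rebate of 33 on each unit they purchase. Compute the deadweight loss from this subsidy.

Deadweight loss = 1020.9375

Pre-subsidy: 652 - 3p = -42 + 5p gives p* = 86.75, q* = 391.75.
With the rebate, buyers effectively pay pb = ps − 33, where ps is the price sellers receive.
Demand in terms of ps becomes qd = 652 − 3(ps − 33) = 751 - 3ps. Setting this equal to supply: 751 - 3ps = -42 + 5ps, so ps = 99.125.
Buyers pay pb = 99.125 − 33 = 66.125; q' = -42 + 5·99.125 = 453.625.
The subsidy expands output by 453.625 − 391.75 = 61.875 past the efficient level; on those units the gap between marginal cost and willingness to pay runs from 0 up to 33.
DWL = ½ × 33 × 61.875 = 1020.9375.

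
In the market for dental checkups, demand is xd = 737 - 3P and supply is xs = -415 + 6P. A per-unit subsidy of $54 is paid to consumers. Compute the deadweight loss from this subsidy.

Pre-subsidy: 737 - 3P = -415 + 6P gives P* = 128, x* = 353.
With the rebate, buyers effectively pay Pb = Ps − 54, where Ps is the price sellers receive.
Demand in terms of Ps becomes xd = 737 − 3(Ps − 54) = 899 - 3Ps. Setting this equal to supply: 899 - 3Ps = -415 + 6Ps, so Ps = 146.
Buyers pay Pb = 146 − 54 = 92; x' = -415 + 6·146 = 461.
The subsidy expands output by 461 − 353 = 108 past the efficient level; on those units the gap between marginal cost and willingness to pay runs from 0 up to 54.
DWL = ½ × 54 × 108 = 2916.

Deadweight loss = $2916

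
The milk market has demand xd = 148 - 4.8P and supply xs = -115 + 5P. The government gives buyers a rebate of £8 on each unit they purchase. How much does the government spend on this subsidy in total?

Pre-subsidy: 148 - 4.8P = -115 + 5P gives P* = 1315/49, x* = 940/49.
With the rebate, buyers effectively pay Pb = Ps − 8, where Ps is the price sellers receive.
Demand in terms of Ps becomes xd = 148 − 4.8(Ps − 8) = 186.4 - 4.8Ps. Setting this equal to supply: 186.4 - 4.8Ps = -115 + 5Ps, so Ps = 1507/49.
Buyers pay Pb = 1507/49 − 8 = 1115/49; x' = -115 + 5·(1507/49) = 1900/49.
Government outlay = subsidy × quantity = 8 × 1900/49 = 15200/49.

Government cost = 15200/49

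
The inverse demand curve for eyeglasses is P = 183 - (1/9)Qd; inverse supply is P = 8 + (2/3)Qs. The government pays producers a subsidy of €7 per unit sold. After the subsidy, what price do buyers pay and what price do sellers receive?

Buyers pay €157; sellers receive €164

Pre-subsidy: 183 - (1/9)Q = 8 + (2/3)Q gives Q* = 225 and P* = 158.
With the subsidy, sellers receive Ps = Pb + 7 for each unit, where Pb is the price buyers pay.
On the curves, Pb = 183 - (1/9)Q and Ps = 8 + (2/3)Q; the wedge Ps − Pb = 7 gives 8 + (2/3)Q − (183 - (1/9)Q) = 7, so Q' = 234.
Then Pb = 183 − (1/9)·234 = 157 and Ps = 8 + (2/3)·234 = 164.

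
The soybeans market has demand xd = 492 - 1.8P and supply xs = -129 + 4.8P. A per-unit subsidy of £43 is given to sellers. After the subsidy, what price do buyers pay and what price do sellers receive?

Buyers pay 691/11; sellers receive 1164/11

Pre-subsidy: 492 - 1.8P = -129 + 4.8P gives P* = 1035/11, x* = 3549/11.
With the subsidy, sellers receive Ps = Pb + 43 for each unit, where Pb is the price buyers pay.
Supply in terms of Pb becomes xs = -129 + 4.8(Pb + 43) = 77.4 + 4.8Pb. Setting this equal to demand: 492 - 1.8Pb = 77.4 + 4.8Pb, so Pb = 691/11.
Sellers receive Ps = 691/11 + 43 = 1164/11; x' = 492 − 1.8·(691/11) = 20841/55.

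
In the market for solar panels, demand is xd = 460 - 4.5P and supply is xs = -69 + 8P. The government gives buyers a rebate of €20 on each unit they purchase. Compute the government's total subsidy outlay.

Pre-subsidy: 460 - 4.5P = -69 + 8P gives P* = 42.32, x* = 269.56.
With the rebate, buyers effectively pay Pb = Ps − 20, where Ps is the price sellers receive.
Demand in terms of Ps becomes xd = 460 − 4.5(Ps − 20) = 550 - 4.5Ps. Setting this equal to supply: 550 - 4.5Ps = -69 + 8Ps, so Ps = 49.52.
Buyers pay Pb = 49.52 − 20 = 29.52; x' = -69 + 8·49.52 = 327.16.
Government outlay = subsidy × quantity = 20 × 327.16 = 6543.2.

Government cost = €6543.2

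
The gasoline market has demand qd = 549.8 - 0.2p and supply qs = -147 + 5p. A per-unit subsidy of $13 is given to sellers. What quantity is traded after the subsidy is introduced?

Pre-subsidy: 549.8 - 0.2p = -147 + 5p gives p* = 134, q* = 523.
With the subsidy, sellers receive ps = pb + 13 for each unit, where pb is the price buyers pay.
Supply in terms of pb becomes qs = -147 + 5(pb + 13) = -82 + 5pb. Setting this equal to demand: 549.8 - 0.2pb = -82 + 5pb, so pb = 121.5.
Sellers receive ps = 121.5 + 13 = 134.5; q' = 549.8 − 0.2·121.5 = 525.5.

q' = 525.5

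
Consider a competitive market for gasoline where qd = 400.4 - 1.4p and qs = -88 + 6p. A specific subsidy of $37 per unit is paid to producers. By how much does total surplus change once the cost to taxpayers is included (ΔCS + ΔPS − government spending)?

Pre-subsidy: 400.4 - 1.4p = -88 + 6p gives p* = 66, q* = 308.
With the subsidy, sellers receive ps = pb + 37 for each unit, where pb is the price buyers pay.
Supply in terms of pb becomes qs = -88 + 6(pb + 37) = 134 + 6pb. Setting this equal to demand: 400.4 - 1.4pb = 134 + 6pb, so pb = 36.
Sellers receive ps = 36 + 37 = 73; q' = 400.4 − 1.4·36 = 350.
ΔCS = ½(308 + 350)(66 − 36) = 9870; ΔPS = ½(308 + 350)(73 − 66) = 2303.
Government spending = 37 × 350 = 12950.
Net change = 9870 + 2303 − 12950 = -777. The loss equals the DWL triangle ½·37·42.

Net change in total surplus = -$777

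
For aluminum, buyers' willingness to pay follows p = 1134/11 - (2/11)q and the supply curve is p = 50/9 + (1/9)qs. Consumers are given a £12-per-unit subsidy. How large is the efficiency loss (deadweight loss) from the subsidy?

Pre-subsidy: 1134/11 - (2/11)q = 50/9 + (1/9)q gives q* = 9656/29 and p* = 1234/29.
With the rebate, buyers effectively pay pb = ps − 12, where ps is the price sellers receive.
On the curves, pb = 1134/11 - (2/11)q and ps = 50/9 + (1/9)q; the wedge ps − pb = 12 gives 50/9 + (1/9)q − (1134/11 - (2/11)q) = 12, so q' = 10844/29.
Then pb = 1134/11 − (2/11)·(10844/29) = 1018/29 and ps = 50/9 + (1/9)·(10844/29) = 1366/29.
The subsidy expands output by 10844/29 − 9656/29 = 1188/29 past the efficient level; on those units the gap between marginal cost and willingness to pay runs from 0 up to 12.
DWL = ½ × 12 × 1188/29 = 7128/29.

Deadweight loss = 7128/29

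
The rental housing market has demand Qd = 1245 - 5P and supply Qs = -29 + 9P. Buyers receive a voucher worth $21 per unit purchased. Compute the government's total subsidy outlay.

Government cost = $18007.5

Pre-subsidy: 1245 - 5P = -29 + 9P gives P* = 91, Q* = 790.
With the rebate, buyers effectively pay Pb = Ps − 21, where Ps is the price sellers receive.
Demand in terms of Ps becomes Qd = 1245 − 5(Ps − 21) = 1350 - 5Ps. Setting this equal to supply: 1350 - 5Ps = -29 + 9Ps, so Ps = 98.5.
Buyers pay Pb = 98.5 − 21 = 77.5; Q' = -29 + 9·98.5 = 857.5.
Government outlay = subsidy × quantity = 21 × 857.5 = 18007.5.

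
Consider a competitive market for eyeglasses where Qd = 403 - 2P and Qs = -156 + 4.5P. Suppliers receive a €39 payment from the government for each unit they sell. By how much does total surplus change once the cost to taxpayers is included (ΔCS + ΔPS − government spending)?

Net change in total surplus = -€1053

Pre-subsidy: 403 - 2P = -156 + 4.5P gives P* = 86, Q* = 231.
With the subsidy, sellers receive Ps = Pb + 39 for each unit, where Pb is the price buyers pay.
Supply in terms of Pb becomes Qs = -156 + 4.5(Pb + 39) = 19.5 + 4.5Pb. Setting this equal to demand: 403 - 2Pb = 19.5 + 4.5Pb, so Pb = 59.
Sellers receive Ps = 59 + 39 = 98; Q' = 403 − 2·59 = 285.
ΔCS = ½(231 + 285)(86 − 59) = 6966; ΔPS = ½(231 + 285)(98 − 86) = 3096.
Government spending = 39 × 285 = 11115.
Net change = 6966 + 3096 − 11115 = -1053. The loss equals the DWL triangle ½·39·54.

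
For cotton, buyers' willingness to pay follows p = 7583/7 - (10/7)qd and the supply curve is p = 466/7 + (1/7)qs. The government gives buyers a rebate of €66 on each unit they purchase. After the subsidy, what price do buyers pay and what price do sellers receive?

Pre-subsidy: 7583/7 - (10/7)q = 466/7 + (1/7)q gives q* = 647 and p* = 159.
With the rebate, buyers effectively pay pb = ps − 66, where ps is the price sellers receive.
On the curves, pb = 7583/7 - (10/7)q and ps = 466/7 + (1/7)q; the wedge ps − pb = 66 gives 466/7 + (1/7)q − (7583/7 - (10/7)q) = 66, so q' = 689.
Then pb = 7583/7 − (10/7)·689 = 99 and ps = 466/7 + (1/7)·689 = 165.

Buyers pay €99; sellers receive €165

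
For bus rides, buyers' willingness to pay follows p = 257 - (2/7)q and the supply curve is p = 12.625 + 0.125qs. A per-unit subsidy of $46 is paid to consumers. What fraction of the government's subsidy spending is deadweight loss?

Pre-subsidy: 257 - (2/7)q = 12.625 + 0.125q gives q* = 595 and p* = 87.
With the rebate, buyers effectively pay pb = ps − 46, where ps is the price sellers receive.
On the curves, pb = 257 - (2/7)q and ps = 12.625 + 0.125q; the wedge ps − pb = 46 gives 12.625 + 0.125q − (257 - (2/7)q) = 46, so q' = 707.
Then pb = 257 − (2/7)·707 = 55 and ps = 12.625 + 0.125·707 = 101.
ΔCS = ½(595 + 707)(87 − 55) = 20832; ΔPS = ½(595 + 707)(101 − 87) = 9114.
Government spending = 46 × 707 = 32522.
DWL = ½ × 46 × (707 − 595) = 2576; fraction = 2576 / 32522 = 8/101.

DWL / government spending = 8/101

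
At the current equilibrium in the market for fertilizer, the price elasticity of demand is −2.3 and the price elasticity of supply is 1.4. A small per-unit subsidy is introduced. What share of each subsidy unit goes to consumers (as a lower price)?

For a small subsidy around the equilibrium, the benefit split depends on the relative slopes, which at a point are proportional to the elasticities.
Buyer share = εs/(εs + |εd|) = 1.4/(1.4 + 2.3) = 14/37; seller share = |εd|/(εs + |εd|) = 23/37.

Consumer share = 14/37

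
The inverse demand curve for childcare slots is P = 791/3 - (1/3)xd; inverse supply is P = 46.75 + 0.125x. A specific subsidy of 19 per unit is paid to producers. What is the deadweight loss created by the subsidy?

Pre-subsidy: 791/3 - (1/3)x = 46.75 + 0.125x gives x* = 5206/11 and P* = 1165/11.
With the subsidy, sellers receive Ps = Pb + 19 for each unit, where Pb is the price buyers pay.
On the curves, Pb = 791/3 - (1/3)x and Ps = 46.75 + 0.125x; the wedge Ps − Pb = 19 gives 46.75 + 0.125x − (791/3 - (1/3)x) = 19, so x' = 5662/11.
Then Pb = 791/3 − (1/3)·(5662/11) = 1013/11 and Ps = 46.75 + 0.125·(5662/11) = 1222/11.
The subsidy expands output by 5662/11 − 5206/11 = 456/11 past the efficient level; on those units the gap between marginal cost and willingness to pay runs from 0 up to 19.
DWL = ½ × 19 × 456/11 = 4332/11.

Deadweight loss = 4332/11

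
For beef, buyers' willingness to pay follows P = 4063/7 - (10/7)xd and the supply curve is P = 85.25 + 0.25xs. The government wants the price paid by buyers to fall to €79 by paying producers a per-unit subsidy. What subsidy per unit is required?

Required subsidy s = €94 per unit

At a buyer price of 79, quantity demanded is 406.3 − 0.7·79 = 351.
Sellers supply 351 only when they receive Ps = 85.25 + 0.25·351 = 173.
s = Ps − Pb = 173 − 79 = 94.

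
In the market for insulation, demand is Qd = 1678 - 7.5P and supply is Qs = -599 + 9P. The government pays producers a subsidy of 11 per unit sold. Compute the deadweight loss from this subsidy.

Pre-subsidy: 1678 - 7.5P = -599 + 9P gives P* = 138, Q* = 643.
With the subsidy, sellers receive Ps = Pb + 11 for each unit, where Pb is the price buyers pay.
Supply in terms of Pb becomes Qs = -599 + 9(Pb + 11) = -500 + 9Pb. Setting this equal to demand: 1678 - 7.5Pb = -500 + 9Pb, so Pb = 132.
Sellers receive Ps = 132 + 11 = 143; Q' = 1678 − 7.5·132 = 688.
The subsidy expands output by 688 − 643 = 45 past the efficient level; on those units the gap between marginal cost and willingness to pay runs from 0 up to 11.
DWL = ½ × 11 × 45 = 247.5.

Deadweight loss = 247.5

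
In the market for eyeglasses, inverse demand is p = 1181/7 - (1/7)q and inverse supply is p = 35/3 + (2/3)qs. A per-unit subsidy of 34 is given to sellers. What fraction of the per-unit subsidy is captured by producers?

Pre-subsidy: 1181/7 - (1/7)q = 35/3 + (2/3)q gives q* = 194 and p* = 141.
With the subsidy, sellers receive ps = pb + 34 for each unit, where pb is the price buyers pay.
On the curves, pb = 1181/7 - (1/7)q and ps = 35/3 + (2/3)q; the wedge ps − pb = 34 gives 35/3 + (2/3)q − (1181/7 - (1/7)q) = 34, so q' = 236.
Then pb = 1181/7 − (1/7)·236 = 135 and ps = 35/3 + (2/3)·236 = 169.
Buyers' price falls by p* − pb = 141 − 135 = 6; sellers' price rises by ps − p* = 169 − 141 = 28.
So producers capture 28/34 = 14/17 of each unit of subsidy.

Producer share = 14/17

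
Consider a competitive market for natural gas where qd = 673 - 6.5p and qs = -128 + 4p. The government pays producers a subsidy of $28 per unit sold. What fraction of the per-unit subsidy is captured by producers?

Pre-subsidy: 673 - 6.5p = -128 + 4p gives p* = 534/7, q* = 1240/7.
With the subsidy, sellers receive ps = pb + 28 for each unit, where pb is the price buyers pay.
Supply in terms of pb becomes qs = -128 + 4(pb + 28) = -16 + 4pb. Setting this equal to demand: 673 - 6.5pb = -16 + 4pb, so pb = 1378/21.
Sellers receive ps = 1378/21 + 28 = 1966/21; q' = 673 − 6.5·(1378/21) = 5176/21.
Buyers' price falls by p* − pb = 534/7 − 1378/21 = 32/3; sellers' price rises by ps − p* = 1966/21 − 534/7 = 52/3.
So producers capture (52/3)/28 = 13/21 of each unit of subsidy.

Producer share = 13/21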